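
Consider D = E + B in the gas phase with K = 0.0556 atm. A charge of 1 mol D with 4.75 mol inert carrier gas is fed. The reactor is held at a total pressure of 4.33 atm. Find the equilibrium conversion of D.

X = 0.242

Take 1 mol D as basis and let X be its fractional conversion, so ξ = X.
Moles: n_D = 1 − X; n_E = X; n_B = X; n_I = 4.75 (inert).
Total moles n_T = 5.75 + X.
Mole fractions y_i = n_i/n_T; K = p_E p_B / (p_D) with p_i = y_i·P.
This yields a degree-2 equation in X; solving on (0,1), X = 0.242.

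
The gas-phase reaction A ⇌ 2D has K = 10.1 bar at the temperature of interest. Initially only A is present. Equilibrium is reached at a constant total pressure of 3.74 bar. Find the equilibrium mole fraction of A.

y_A = 0.223

Basis: 1 mol A initially; let X = conversion of A. Extent ξ = X.
Mole table: n_A = 1 − X; n_D = 2X.
Total moles n_T = 1 + X.
With p_i = (n_i/n_T)P, K = p_D^2 / (p_A).
This yields a degree-2 equation in X; solving on (0,1), X = 0.635.
Then n_A = 0.365, n_T = 1.63, so y_A = 0.223.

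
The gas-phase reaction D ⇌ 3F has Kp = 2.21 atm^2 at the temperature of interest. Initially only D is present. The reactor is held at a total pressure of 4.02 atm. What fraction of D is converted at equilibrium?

Basis: 1 mol D initially; let X = conversion of D. Extent ξ = X.
Mole table: n_D = 1 − X; n_F = 3X.
Total moles n_T = 1 + 2X.
With p_i = (n_i/n_T)P, Kp = p_F^3 / (p_D).
Setting this equal to 2.21 atm^2 and taking the physical root (0 < X < 1) gives X = 0.199.

X = 0.199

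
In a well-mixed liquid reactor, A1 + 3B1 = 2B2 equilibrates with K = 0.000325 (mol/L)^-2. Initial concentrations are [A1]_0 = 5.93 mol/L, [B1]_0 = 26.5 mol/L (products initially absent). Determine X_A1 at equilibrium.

X = 0.301

Let X = conversion of A1; extent ξ = 5.93·X mol/L.
Concentrations: [A1] = 5.93 − 5.93X; [B1] = 26.5 − 17.8X; [B2] = 11.9X.
K = [B2]^2 / ([A1] [B1]^3).
Setting equal to 0.000325 and solving for X on (0,1) gives X = 0.301.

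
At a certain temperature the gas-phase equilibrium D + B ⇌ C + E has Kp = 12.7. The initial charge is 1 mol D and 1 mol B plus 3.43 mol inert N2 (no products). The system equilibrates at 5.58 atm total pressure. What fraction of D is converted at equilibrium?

Let X = conversion of D (basis 1 mol D); extent of reaction ξ = X.
Mole table: n_D = 1 − X; n_B = 1 − X; n_C = X; n_E = X; n_I = 3.43 (inert).
Total moles n_T = 5.43 (Δν = 0, constant).
Mole fractions y_i = n_i/n_T; Kp = p_C p_E / (p_D p_B) with p_i = y_i·P.
Equating to 12.7 and solving on 0 < X < 1: X = 0.781.

X = 0.781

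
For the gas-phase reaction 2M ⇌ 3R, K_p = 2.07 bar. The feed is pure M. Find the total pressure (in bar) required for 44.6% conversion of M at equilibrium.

P = 2.6 bar

Basis: 1 mol M initially; let X = conversion of M. Extent ξ = 0.5X.
At extent ξ: n_M = 1 − X; n_R = 1.5X.
Summing: n_T = 1 + 0.5X.
K_p = p_R^3 / (p_M^2) with p_i = (n_i/n_T)·P.
At X = 0.446: the mole-fraction product g(X) = Π y_i^ν_i = 0.7977. Since K_p = g(X)·P^{1}, P = (K_p/g)^(1/1) = (2.07/0.7977)^(1/1) = 2.6 bar.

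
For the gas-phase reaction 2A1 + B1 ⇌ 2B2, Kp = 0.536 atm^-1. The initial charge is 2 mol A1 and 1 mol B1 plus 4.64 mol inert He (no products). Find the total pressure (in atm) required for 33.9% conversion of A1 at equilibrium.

Take 2 mol A1 as basis and let X be its fractional conversion, so ξ = X.
Mole table: n_A1 = 2 − 2X; n_B1 = 1 − X; n_B2 = 2X; n_I = 4.64 (inert).
Summing: n_T = 7.64 − X.
Kp = p_B2^2 / (p_A1^2 p_B1) with p_i = (n_i/n_T)·P.
At X = 0.339: the mole-fraction product g(X) = Π y_i^ν_i = 2.905. Since Kp = g(X)·P^{-1}, P = (g/Kp)^(1/1) = (2.905/0.536)^(1/1) = 5.42 atm.

P = 5.42 atm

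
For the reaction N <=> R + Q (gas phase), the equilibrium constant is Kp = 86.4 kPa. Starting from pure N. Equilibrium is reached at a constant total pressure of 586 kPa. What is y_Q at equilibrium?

y_Q = 0.264

Basis: 1 mol N initially; let X = conversion of N. Extent ξ = X.
Moles: n_N = 1 − X; n_R = X; n_Q = X.
Summing: n_T = 1 + X.
y_i = n_i/n_T, p_i = y_i·P. Kp = p_R p_Q / (p_N).
Setting this equal to 86.4 kPa and taking the physical root (0 < X < 1) gives X = 0.358.
Then n_Q = 0.358, n_T = 1.36, so y_Q = 0.264.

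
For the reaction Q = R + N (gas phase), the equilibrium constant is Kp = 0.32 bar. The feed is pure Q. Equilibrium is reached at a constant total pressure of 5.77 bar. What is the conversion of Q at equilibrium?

Basis: 1 mol Q initially; let X = conversion of Q. Extent ξ = X.
At extent ξ: n_Q = 1 − X; n_R = X; n_N = X.
n_T = Σnᵢ = 1 + X.
With p_i = (n_i/n_T)P, Kp = p_R p_N / (p_Q).
Substituting and setting equal to 0.32 bar gives a polynomial in X; the root in (0,1) is X = 0.229.

X = 0.229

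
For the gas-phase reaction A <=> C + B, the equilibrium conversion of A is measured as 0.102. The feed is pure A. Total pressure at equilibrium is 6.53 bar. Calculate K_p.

Basis: 1 mol A initially; let X = conversion of A. Extent ξ = X.
At extent ξ: n_A = 1 − X; n_C = X; n_B = X.
n_T = Σnᵢ = 1 + X.
At X = 0.102: n_A = 0.898, n_C = 0.102, n_B = 0.102, n_T = 1.1.
p_i = (n_i/n_T)·P. K_p = p_C p_B / (p_A) = 0.0687 bar.

K_p = 0.0687 bar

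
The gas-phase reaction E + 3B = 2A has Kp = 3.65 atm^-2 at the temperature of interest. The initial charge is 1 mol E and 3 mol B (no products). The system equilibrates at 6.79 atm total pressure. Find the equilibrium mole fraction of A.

y_A = 0.617

Take 1 mol E as basis and let X be its fractional conversion, so ξ = X.
Species balance: n_E = 1 − X; n_B = 3 − 3X; n_A = 2X.
Summing: n_T = 4 − 2X.
y_i = n_i/n_T, p_i = y_i·P. Kp = p_A^2 / (p_E p_B^3).
Equating to 3.65 atm^-2 and solving on 0 < X < 1: X = 0.763.
Then n_A = 1.53, n_T = 2.47, so y_A = 0.617.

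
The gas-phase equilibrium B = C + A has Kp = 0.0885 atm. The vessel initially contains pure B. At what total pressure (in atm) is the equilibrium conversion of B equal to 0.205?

Take 1 mol B as basis and let X be its fractional conversion, so ξ = X.
Moles: n_B = 1 − X; n_C = X; n_A = X.
n_T = Σnᵢ = 1 + X.
Kp = p_C p_A / (p_B) with p_i = (n_i/n_T)·P.
At X = 0.205: the mole-fraction product g(X) = Π y_i^ν_i = 0.04387. Since Kp = g(X)·P^{1}, P = (Kp/g)^(1/1) = (0.0885/0.04387)^(1/1) = 2.02 atm.

P = 2.02 atm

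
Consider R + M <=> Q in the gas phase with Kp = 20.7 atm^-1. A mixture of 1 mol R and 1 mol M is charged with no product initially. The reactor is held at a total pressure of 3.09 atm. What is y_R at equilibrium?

Let X = conversion of R (basis 1 mol R); extent of reaction ξ = X.
Mole table: n_R = 1 − X; n_M = 1 − X; n_Q = X.
n_T = Σnᵢ = 2 − X.
y_i = n_i/n_T, p_i = y_i·P. Kp = p_Q / (p_R p_M).
This yields a degree-2 equation in X; solving on (0,1), X = 0.876.
Then n_R = 0.124, n_T = 1.12, so y_R = 0.110.

y_R = 0.110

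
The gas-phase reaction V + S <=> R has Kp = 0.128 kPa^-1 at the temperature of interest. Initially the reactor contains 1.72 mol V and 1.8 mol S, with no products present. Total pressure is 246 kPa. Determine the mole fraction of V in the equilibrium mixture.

Take 1.72 mol V as basis and let X be its fractional conversion, so ξ = 1.72X.
At extent ξ: n_V = 1.72 − 1.72X; n_S = 1.8 − 1.72X; n_R = 1.72X.
n_T = Σnᵢ = 3.52 − 1.72X.
y_i = n_i/n_T, p_i = y_i·P. Kp = p_R / (p_V p_S).
Setting this equal to 0.128 kPa^-1 and taking the physical root (0 < X < 1) gives X = 0.842.
Then n_V = 0.271, n_T = 2.07, so y_V = 0.131.

y_V = 0.131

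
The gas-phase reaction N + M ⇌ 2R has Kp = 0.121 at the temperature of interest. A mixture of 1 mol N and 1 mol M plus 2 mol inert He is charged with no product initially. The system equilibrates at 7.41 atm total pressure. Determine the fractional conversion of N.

Let X = conversion of N (basis 1 mol N); extent of reaction ξ = X.
Mole table: n_N = 1 − X; n_M = 1 − X; n_R = 2X; n_I = 2 (inert).
Since Δν = 0, n_T = 4 throughout.
Mole fractions y_i = n_i/n_T; Kp = p_R^2 / (p_N p_M) with p_i = y_i·P.
This yields a degree-2 equation in X; solving on (0,1), X = 0.148.

X = 0.148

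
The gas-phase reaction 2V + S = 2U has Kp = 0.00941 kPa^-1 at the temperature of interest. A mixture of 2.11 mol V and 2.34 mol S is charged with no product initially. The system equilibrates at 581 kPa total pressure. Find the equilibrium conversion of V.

X = 0.610

Take 2.11 mol V as basis and let X be its fractional conversion, so ξ = 1.05X.
At extent ξ: n_V = 2.11 − 2.11X; n_S = 2.34 − 1.05X; n_U = 2.11X.
Summing: n_T = 4.45 − 1.05X.
y_i = n_i/n_T, p_i = y_i·P. Kp = p_U^2 / (p_V^2 p_S).
Substituting and setting equal to 0.00941 kPa^-1 gives a polynomial in X; the root in (0,1) is X = 0.610.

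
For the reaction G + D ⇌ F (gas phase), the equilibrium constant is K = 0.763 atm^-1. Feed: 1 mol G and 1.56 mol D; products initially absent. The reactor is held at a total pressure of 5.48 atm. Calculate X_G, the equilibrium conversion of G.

X = 0.664

Take 1 mol G as basis and let X be its fractional conversion, so ξ = X.
Species balance: n_G = 1 − X; n_D = 1.56 − X; n_F = X.
n_T = Σnᵢ = 2.56 − X.
y_i = n_i/n_T, p_i = y_i·P. K = p_F / (p_G p_D).
Equating to 0.763 atm^-1 and solving on 0 < X < 1: X = 0.664.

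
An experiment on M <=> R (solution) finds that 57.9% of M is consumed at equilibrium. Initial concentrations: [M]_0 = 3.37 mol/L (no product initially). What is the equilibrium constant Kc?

Kc = 1.38

Let X = conversion of M.
Concentrations: [M] = 3.37 − 3.37X; [R] = 3.37X.
At X = 0.579: [M] = 1.42, [R] = 1.95.
Kc = [R] / ([M]) = 1.38.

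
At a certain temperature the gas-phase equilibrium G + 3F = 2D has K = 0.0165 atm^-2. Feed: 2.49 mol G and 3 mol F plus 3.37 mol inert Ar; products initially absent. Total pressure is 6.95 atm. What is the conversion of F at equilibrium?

Basis: 3 mol F initially; let X = conversion of F. Extent ξ = X.
At extent ξ: n_G = 2.49 − X; n_F = 3 − 3X; n_D = 2X; n_I = 3.37 (inert).
Summing: n_T = 8.86 − 2X.
Mole fractions y_i = n_i/n_T; K = p_D^2 / (p_G p_F^3) with p_i = y_i·P.
Substituting and setting equal to 0.0165 atm^-2 gives a polynomial in X; the root in (0,1) is X = 0.263.

X = 0.263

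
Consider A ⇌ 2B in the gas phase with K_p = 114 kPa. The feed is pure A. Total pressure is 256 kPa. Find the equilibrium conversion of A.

X = 0.317

Basis: 1 mol A initially; let X = conversion of A. Extent ξ = X.
Mole table: n_A = 1 − X; n_B = 2X.
Total moles n_T = 1 + X.
y_i = n_i/n_T, p_i = y_i·P. K_p = p_B^2 / (p_A).
This yields a degree-2 equation in X; solving on (0,1), X = 0.317.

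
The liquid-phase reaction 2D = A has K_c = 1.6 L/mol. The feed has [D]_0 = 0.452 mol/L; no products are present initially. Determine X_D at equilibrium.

Let X = conversion of D; extent ξ = 0.452X/2 mol/L.
Concentrations: [D] = 0.452 − 0.452X; [A] = 0.226X.
K_c = [A] / ([D]^2).
This equals 1.6 at X = 0.445 (the root in 0 < X < 1).

X = 0.445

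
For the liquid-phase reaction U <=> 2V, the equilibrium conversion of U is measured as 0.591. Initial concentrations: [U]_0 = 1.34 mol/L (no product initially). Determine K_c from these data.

K_c = 4.58 mol/L

Let X = conversion of U.
Concentrations: [U] = 1.34 − 1.34X; [V] = 2.68X.
At X = 0.591: [U] = 0.548, [V] = 1.58.
K_c = [V]^2 / ([U]) = 4.58 mol/L.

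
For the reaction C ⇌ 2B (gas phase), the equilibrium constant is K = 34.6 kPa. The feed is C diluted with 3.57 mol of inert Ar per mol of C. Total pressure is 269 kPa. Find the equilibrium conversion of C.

X = 0.326

Let X = conversion of C (basis 1 mol C); extent of reaction ξ = X.
At extent ξ: n_C = 1 − X; n_B = 2X; n_I = 3.57 (inert).
Total moles n_T = 4.57 + X.
Mole fractions y_i = n_i/n_T; K = p_B^2 / (p_C) with p_i = y_i·P.
This yields a degree-2 equation in X; solving on (0,1), X = 0.326.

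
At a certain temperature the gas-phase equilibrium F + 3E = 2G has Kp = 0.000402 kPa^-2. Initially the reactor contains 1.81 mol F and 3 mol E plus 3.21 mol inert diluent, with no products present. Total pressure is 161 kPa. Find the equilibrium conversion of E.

Let X = conversion of E (basis 3 mol E); extent of reaction ξ = X.
Species balance: n_F = 1.81 − X; n_E = 3 − 3X; n_G = 2X; n_I = 3.21 (inert).
Summing: n_T = 8.02 − 2X.
y_i = n_i/n_T, p_i = y_i·P. Kp = p_G^2 / (p_F p_E^3).
This yields a degree-4 equation in X; solving on (0,1), X = 0.493.

X = 0.493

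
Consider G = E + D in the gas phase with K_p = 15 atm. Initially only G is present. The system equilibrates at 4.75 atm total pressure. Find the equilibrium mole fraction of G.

Let X = conversion of G (basis 1 mol G); extent of reaction ξ = X.
At extent ξ: n_G = 1 − X; n_E = X; n_D = X.
n_T = Σnᵢ = 1 + X.
With p_i = (n_i/n_T)P, K_p = p_E p_D / (p_G).
Substituting and setting equal to 15 atm gives a polynomial in X; the root in (0,1) is X = 0.871.
Then n_G = 0.129, n_T = 1.87, so y_G = 0.069.

y_G = 0.069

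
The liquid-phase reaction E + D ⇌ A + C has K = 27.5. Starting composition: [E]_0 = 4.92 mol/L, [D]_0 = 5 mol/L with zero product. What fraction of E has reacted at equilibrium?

X = 0.847

Let X = conversion of E; extent ξ = 4.92·X mol/L.
Concentrations: [E] = 4.92 − 4.92X; [D] = 5 − 4.92X; [A] = 4.92X; [C] = 4.92X.
K = [A] [C] / ([E] [D]).
Solving K = 27.5 for X ∈ (0,1): X = 0.847.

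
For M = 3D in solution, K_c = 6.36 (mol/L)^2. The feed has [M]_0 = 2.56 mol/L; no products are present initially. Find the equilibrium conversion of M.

Let X = conversion of M; extent ξ = 2.56·X mol/L.
Concentrations: [M] = 2.56 − 2.56X; [D] = 7.68X.
K_c = [D]^3 / ([M]).
Setting equal to 6.36 and solving for X on (0,1) gives X = 0.294.

X = 0.294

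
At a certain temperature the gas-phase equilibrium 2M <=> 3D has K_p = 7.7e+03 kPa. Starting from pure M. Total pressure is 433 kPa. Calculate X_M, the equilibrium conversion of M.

Basis: 1 mol M initially; let X = conversion of M. Extent ξ = 0.5X.
Species balance: n_M = 1 − X; n_D = 1.5X.
Total moles n_T = 1 + 0.5X.
y_i = n_i/n_T, p_i = y_i·P. K_p = p_D^3 / (p_M^2).
Equating to 7.7e+03 kPa and solving on 0 < X < 1: X = 0.756.

X = 0.756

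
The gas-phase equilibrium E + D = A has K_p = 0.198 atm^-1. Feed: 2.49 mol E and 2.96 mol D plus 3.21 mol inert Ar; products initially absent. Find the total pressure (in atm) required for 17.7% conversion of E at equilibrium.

Take 2.49 mol E as basis and let X be its fractional conversion, so ξ = 2.49X.
Moles: n_E = 2.49 − 2.49X; n_D = 2.96 − 2.49X; n_A = 2.49X; n_I = 3.21 (inert).
n_T = Σnᵢ = 8.66 − 2.49X.
K_p = p_A / (p_E p_D) with p_i = (n_i/n_T)·P.
At X = 0.177: the mole-fraction product g(X) = Π y_i^ν_i = 0.7017. Since K_p = g(X)·P^{-1}, P = (g/K_p)^(1/1) = (0.7017/0.198)^(1/1) = 3.54 atm.

P = 3.54 atm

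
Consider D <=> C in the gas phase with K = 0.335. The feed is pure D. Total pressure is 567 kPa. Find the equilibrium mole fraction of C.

Basis: 1 mol D initially; let X = conversion of D. Extent ξ = X.
Species balance: n_D = 1 − X; n_C = X.
Since Δν = 0, n_T = 1 throughout.
With p_i = (n_i/n_T)P, K = p_C / (p_D).
This yields a degree-1 equation in X; solving on (0,1), X = 0.251.
Then n_C = 0.251, n_T = 1, so y_C = 0.251.

y_C = 0.251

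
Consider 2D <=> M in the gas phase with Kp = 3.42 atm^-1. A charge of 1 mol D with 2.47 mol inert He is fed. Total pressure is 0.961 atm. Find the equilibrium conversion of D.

X = 0.503

Take 1 mol D as basis and let X be its fractional conversion, so ξ = 0.5X.
Species balance: n_D = 1 − X; n_M = 0.5X; n_I = 2.47 (inert).
Total moles n_T = 3.47 − 0.5X.
y_i = n_i/n_T, p_i = y_i·P. Kp = p_M / (p_D^2).
This yields a degree-2 equation in X; solving on (0,1), X = 0.503.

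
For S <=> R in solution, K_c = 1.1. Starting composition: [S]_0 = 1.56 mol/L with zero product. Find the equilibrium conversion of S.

Let X = conversion of S; extent ξ = 1.56·X mol/L.
Concentrations: [S] = 1.56 − 1.56X; [R] = 1.56X.
K_c = [R] / ([S]).
Equating to 1.1: the physical root is X = 0.524.

X = 0.524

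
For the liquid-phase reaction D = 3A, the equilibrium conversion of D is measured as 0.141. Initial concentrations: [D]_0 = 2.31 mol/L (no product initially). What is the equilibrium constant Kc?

Kc = 0.47 (mol/L)^2

Let X = conversion of D.
Concentrations: [D] = 2.31 − 2.31X; [A] = 6.93X.
At X = 0.141: [D] = 1.98, [A] = 0.977.
Kc = [A]^3 / ([D]) = 0.47 (mol/L)^2.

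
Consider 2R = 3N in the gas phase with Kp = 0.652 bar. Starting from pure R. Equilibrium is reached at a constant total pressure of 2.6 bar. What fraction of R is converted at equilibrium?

Take 1 mol R as basis and let X be its fractional conversion, so ξ = 0.5X.
Mole table: n_R = 1 − X; n_N = 1.5X.
n_T = Σnᵢ = 1 + 0.5X.
With p_i = (n_i/n_T)P, Kp = p_N^3 / (p_R^2).
Substituting and setting equal to 0.652 bar gives a polynomial in X; the root in (0,1) is X = 0.337.

X = 0.337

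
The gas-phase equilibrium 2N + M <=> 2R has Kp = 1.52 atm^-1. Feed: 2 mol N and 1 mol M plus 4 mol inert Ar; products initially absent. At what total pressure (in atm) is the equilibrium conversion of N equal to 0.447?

P = 5.09 atm

Take 2 mol N as basis and let X be its fractional conversion, so ξ = X.
Species balance: n_N = 2 − 2X; n_M = 1 − X; n_R = 2X; n_I = 4 (inert).
Summing: n_T = 7 − X.
Kp = p_R^2 / (p_N^2 p_M) with p_i = (n_i/n_T)·P.
At X = 0.447: the mole-fraction product g(X) = Π y_i^ν_i = 7.742. Since Kp = g(X)·P^{-1}, P = (g/Kp)^(1/1) = (7.742/1.52)^(1/1) = 5.09 atm.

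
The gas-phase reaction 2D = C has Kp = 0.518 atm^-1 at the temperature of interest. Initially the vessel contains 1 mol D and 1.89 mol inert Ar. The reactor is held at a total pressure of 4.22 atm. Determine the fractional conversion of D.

Let X = conversion of D (basis 1 mol D); extent of reaction ξ = 0.5X.
Moles: n_D = 1 − X; n_C = 0.5X; n_I = 1.89 (inert).
n_T = Σnᵢ = 2.89 − 0.5X.
y_i = n_i/n_T, p_i = y_i·P. Kp = p_C / (p_D^2).
Setting this equal to 0.518 atm^-1 and taking the physical root (0 < X < 1) gives X = 0.467.

X = 0.467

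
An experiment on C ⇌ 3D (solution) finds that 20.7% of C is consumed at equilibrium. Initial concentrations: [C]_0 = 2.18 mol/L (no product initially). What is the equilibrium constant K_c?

Let X = conversion of C.
Concentrations: [C] = 2.18 − 2.18X; [D] = 6.54X.
At X = 0.207: [C] = 1.73, [D] = 1.35.
K_c = [D]^3 / ([C]) = 1.44 (mol/L)^2.

K_c = 1.44 (mol/L)^2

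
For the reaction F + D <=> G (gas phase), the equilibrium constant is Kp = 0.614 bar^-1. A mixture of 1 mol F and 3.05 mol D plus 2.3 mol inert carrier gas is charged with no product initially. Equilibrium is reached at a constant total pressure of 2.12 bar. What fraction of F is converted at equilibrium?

X = 0.369

Let X = conversion of F (basis 1 mol F); extent of reaction ξ = X.
At extent ξ: n_F = 1 − X; n_D = 3.05 − X; n_G = X; n_I = 2.3 (inert).
n_T = Σnᵢ = 6.35 − X.
Mole fractions y_i = n_i/n_T; Kp = p_G / (p_F p_D) with p_i = y_i·P.
Substituting and setting equal to 0.614 bar^-1 gives a polynomial in X; the root in (0,1) is X = 0.369.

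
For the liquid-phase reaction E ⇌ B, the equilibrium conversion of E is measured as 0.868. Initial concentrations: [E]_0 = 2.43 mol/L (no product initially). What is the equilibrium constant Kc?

Kc = 6.58

Let X = conversion of E.
Concentrations: [E] = 2.43 − 2.43X; [B] = 2.43X.
At X = 0.868: [E] = 0.321, [B] = 2.11.
Kc = [B] / ([E]) = 6.58.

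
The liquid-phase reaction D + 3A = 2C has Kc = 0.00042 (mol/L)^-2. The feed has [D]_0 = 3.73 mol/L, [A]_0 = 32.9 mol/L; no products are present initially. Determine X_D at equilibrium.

X = 0.519

Let X = conversion of D; extent ξ = 3.73·X mol/L.
Concentrations: [D] = 3.73 − 3.73X; [A] = 32.9 − 11.2X; [C] = 7.46X.
Kc = [C]^2 / ([D] [A]^3).
Setting equal to 0.00042 and solving for X on (0,1) gives X = 0.519.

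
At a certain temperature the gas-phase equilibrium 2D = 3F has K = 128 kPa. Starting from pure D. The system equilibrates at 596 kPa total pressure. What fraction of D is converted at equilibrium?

X = 0.323

Let X = conversion of D (basis 1 mol D); extent of reaction ξ = 0.5X.
Species balance: n_D = 1 − X; n_F = 1.5X.
Total moles n_T = 1 + 0.5X.
With p_i = (n_i/n_T)P, K = p_F^3 / (p_D^2).
Substituting and setting equal to 128 kPa gives a polynomial in X; the root in (0,1) is X = 0.323.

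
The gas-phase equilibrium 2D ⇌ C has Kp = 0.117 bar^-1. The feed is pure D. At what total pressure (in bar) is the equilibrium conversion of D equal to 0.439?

Let X = conversion of D (basis 1 mol D); extent of reaction ξ = 0.5X.
Species balance: n_D = 1 − X; n_C = 0.5X.
Summing: n_T = 1 − 0.5X.
Kp = p_C / (p_D^2) with p_i = (n_i/n_T)·P.
At X = 0.439: the mole-fraction product g(X) = Π y_i^ν_i = 0.5444. Since Kp = g(X)·P^{-1}, P = (g/Kp)^(1/1) = (0.5444/0.117)^(1/1) = 4.65 bar.

P = 4.65 bar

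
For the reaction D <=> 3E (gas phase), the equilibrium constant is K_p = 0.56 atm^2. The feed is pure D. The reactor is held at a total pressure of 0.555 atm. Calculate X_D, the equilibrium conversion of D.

Take 1 mol D as basis and let X be its fractional conversion, so ξ = X.
At extent ξ: n_D = 1 − X; n_E = 3X.
Summing: n_T = 1 + 2X.
With p_i = (n_i/n_T)P, K_p = p_E^3 / (p_D).
This yields a degree-3 equation in X; solving on (0,1), X = 0.512.

X = 0.512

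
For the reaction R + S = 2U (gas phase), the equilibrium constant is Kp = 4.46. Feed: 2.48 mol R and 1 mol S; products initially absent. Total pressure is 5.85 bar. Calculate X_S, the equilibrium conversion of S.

Basis: 1 mol S initially; let X = conversion of S. Extent ξ = X.
Moles: n_R = 2.48 − X; n_S = 1 − X; n_U = 2X.
Total moles n_T = 3.48 (Δν = 0, constant).
y_i = n_i/n_T, p_i = y_i·P. Kp = p_U^2 / (p_R p_S).
This yields a degree-2 equation in X; solving on (0,1), X = 0.728.

X = 0.728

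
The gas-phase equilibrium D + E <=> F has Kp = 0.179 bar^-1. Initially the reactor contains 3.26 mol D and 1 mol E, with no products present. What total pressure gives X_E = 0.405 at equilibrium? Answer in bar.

Let X = conversion of E (basis 1 mol E); extent of reaction ξ = X.
Mole table: n_D = 3.26 − X; n_E = 1 − X; n_F = X.
n_T = Σnᵢ = 4.26 − X.
Kp = p_F / (p_D p_E) with p_i = (n_i/n_T)·P.
At X = 0.405: the mole-fraction product g(X) = Π y_i^ν_i = 0.9191. Since Kp = g(X)·P^{-1}, P = (g/Kp)^(1/1) = (0.9191/0.179)^(1/1) = 5.13 bar.

P = 5.13 bar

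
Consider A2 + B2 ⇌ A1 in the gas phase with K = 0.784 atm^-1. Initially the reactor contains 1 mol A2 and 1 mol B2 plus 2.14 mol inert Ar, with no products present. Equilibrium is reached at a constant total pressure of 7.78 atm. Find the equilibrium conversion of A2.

X = 0.469

Take 1 mol A2 as basis and let X be its fractional conversion, so ξ = X.
Mole table: n_A2 = 1 − X; n_B2 = 1 − X; n_A1 = X; n_I = 2.14 (inert).
Total moles n_T = 4.14 − X.
Mole fractions y_i = n_i/n_T; K = p_A1 / (p_A2 p_B2) with p_i = y_i·P.
Substituting and setting equal to 0.784 atm^-1 gives a polynomial in X; the root in (0,1) is X = 0.469.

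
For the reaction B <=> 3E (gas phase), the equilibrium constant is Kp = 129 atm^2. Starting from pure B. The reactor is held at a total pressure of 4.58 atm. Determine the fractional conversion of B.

X = 0.723

Let X = conversion of B (basis 1 mol B); extent of reaction ξ = X.
At extent ξ: n_B = 1 − X; n_E = 3X.
n_T = Σnᵢ = 1 + 2X.
Mole fractions y_i = n_i/n_T; Kp = p_E^3 / (p_B) with p_i = y_i·P.
This yields a degree-3 equation in X; solving on (0,1), X = 0.723.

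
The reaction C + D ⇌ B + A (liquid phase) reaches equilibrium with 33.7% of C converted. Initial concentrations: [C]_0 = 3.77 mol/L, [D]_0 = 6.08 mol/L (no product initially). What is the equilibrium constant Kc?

Let X = conversion of C.
Concentrations: [C] = 3.77 − 3.77X; [D] = 6.08 − 3.77X; [B] = 3.77X; [A] = 3.77X.
At X = 0.337: [C] = 2.5, [D] = 4.81, [B] = 1.27, [A] = 1.27.
Kc = [B] [A] / ([C] [D]) = 0.134.

Kc = 0.134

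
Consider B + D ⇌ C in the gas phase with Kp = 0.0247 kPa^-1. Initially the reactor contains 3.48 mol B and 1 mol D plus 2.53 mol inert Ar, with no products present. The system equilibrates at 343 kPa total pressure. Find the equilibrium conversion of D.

Let X = conversion of D (basis 1 mol D); extent of reaction ξ = X.
At extent ξ: n_B = 3.48 − X; n_D = 1 − X; n_C = X; n_I = 2.53 (inert).
n_T = Σnᵢ = 7.01 − X.
Mole fractions y_i = n_i/n_T; Kp = p_C / (p_B p_D) with p_i = y_i·P.
This yields a degree-2 equation in X; solving on (0,1), X = 0.786.

X = 0.786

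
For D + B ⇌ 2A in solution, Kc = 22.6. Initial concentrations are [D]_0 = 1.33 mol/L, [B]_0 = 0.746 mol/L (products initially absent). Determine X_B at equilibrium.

Let X = conversion of B; extent ξ = 0.746·X mol/L.
Concentrations: [D] = 1.33 − 0.746X; [B] = 0.746 − 0.746X; [A] = 1.49X.
Kc = [A]^2 / ([D] [B]).
This equals 22.6 at X = 0.859 (the root in 0 < X < 1).

X = 0.859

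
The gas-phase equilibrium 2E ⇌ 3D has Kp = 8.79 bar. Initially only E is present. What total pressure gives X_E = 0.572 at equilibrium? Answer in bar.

Take 1 mol E as basis and let X be its fractional conversion, so ξ = 0.5X.
At extent ξ: n_E = 1 − X; n_D = 1.5X.
n_T = Σnᵢ = 1 + 0.5X.
Kp = p_D^3 / (p_E^2) with p_i = (n_i/n_T)·P.
At X = 0.572: the mole-fraction product g(X) = Π y_i^ν_i = 2.681. Since Kp = g(X)·P^{1}, P = (Kp/g)^(1/1) = (8.79/2.681)^(1/1) = 3.28 bar.

P = 3.28 bar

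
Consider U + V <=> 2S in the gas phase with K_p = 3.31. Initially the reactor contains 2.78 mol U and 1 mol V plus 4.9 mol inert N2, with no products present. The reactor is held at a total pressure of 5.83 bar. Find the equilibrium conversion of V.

X = 0.708

Take 1 mol V as basis and let X be its fractional conversion, so ξ = X.
Moles: n_U = 2.78 − X; n_V = 1 − X; n_S = 2X; n_I = 4.9 (inert).
n_T stays at 8.68 (no change in mole number).
Mole fractions y_i = n_i/n_T; K_p = p_S^2 / (p_U p_V) with p_i = y_i·P.
Substituting and setting equal to 3.31 gives a polynomial in X; the root in (0,1) is X = 0.708.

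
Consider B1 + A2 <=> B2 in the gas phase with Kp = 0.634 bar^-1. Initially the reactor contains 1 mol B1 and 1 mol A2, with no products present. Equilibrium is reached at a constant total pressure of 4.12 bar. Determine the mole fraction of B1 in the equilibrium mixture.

y_B1 = 0.345

Basis: 1 mol B1 initially; let X = conversion of B1. Extent ξ = X.
At extent ξ: n_B1 = 1 − X; n_A2 = 1 − X; n_B2 = X.
Total moles n_T = 2 − X.
With p_i = (n_i/n_T)P, Kp = p_B2 / (p_B1 p_A2).
Setting this equal to 0.634 bar^-1 and taking the physical root (0 < X < 1) gives X = 0.474.
Then n_B1 = 0.526, n_T = 1.53, so y_B1 = 0.345.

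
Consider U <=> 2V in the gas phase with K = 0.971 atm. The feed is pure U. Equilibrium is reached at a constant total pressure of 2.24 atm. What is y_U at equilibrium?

Let X = conversion of U (basis 1 mol U); extent of reaction ξ = X.
Moles: n_U = 1 − X; n_V = 2X.
Summing: n_T = 1 + X.
y_i = n_i/n_T, p_i = y_i·P. K = p_V^2 / (p_U).
Substituting and setting equal to 0.971 atm gives a polynomial in X; the root in (0,1) is X = 0.313.
Then n_U = 0.687, n_T = 1.31, so y_U = 0.524.

y_U = 0.524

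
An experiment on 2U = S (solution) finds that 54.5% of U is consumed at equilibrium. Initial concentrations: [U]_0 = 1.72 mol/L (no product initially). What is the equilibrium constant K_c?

K_c = 0.765 L/mol

Let X = conversion of U.
Concentrations: [U] = 1.72 − 1.72X; [S] = 0.86X.
At X = 0.545: [U] = 0.783, [S] = 0.469.
K_c = [S] / ([U]^2) = 0.765 L/mol.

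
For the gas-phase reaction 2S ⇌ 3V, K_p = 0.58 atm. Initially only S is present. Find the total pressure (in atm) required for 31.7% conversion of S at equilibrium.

Let X = conversion of S (basis 1 mol S); extent of reaction ξ = 0.5X.
Moles: n_S = 1 − X; n_V = 1.5X.
Summing: n_T = 1 + 0.5X.
K_p = p_V^3 / (p_S^2) with p_i = (n_i/n_T)·P.
At X = 0.317: the mole-fraction product g(X) = Π y_i^ν_i = 0.1989. Since K_p = g(X)·P^{1}, P = (K_p/g)^(1/1) = (0.58/0.1989)^(1/1) = 2.92 atm.

P = 2.92 atm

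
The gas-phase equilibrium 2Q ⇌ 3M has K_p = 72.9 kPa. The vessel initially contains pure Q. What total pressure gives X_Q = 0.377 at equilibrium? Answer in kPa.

Take 1 mol Q as basis and let X be its fractional conversion, so ξ = 0.5X.
Mole table: n_Q = 1 − X; n_M = 1.5X.
Summing: n_T = 1 + 0.5X.
K_p = p_M^3 / (p_Q^2) with p_i = (n_i/n_T)·P.
At X = 0.377: the mole-fraction product g(X) = Π y_i^ν_i = 0.392. Since K_p = g(X)·P^{1}, P = (K_p/g)^(1/1) = (72.9/0.392)^(1/1) = 186 kPa.

P = 186 kPa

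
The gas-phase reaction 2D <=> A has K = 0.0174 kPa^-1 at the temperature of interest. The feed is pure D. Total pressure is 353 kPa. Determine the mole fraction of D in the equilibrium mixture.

Let X = conversion of D (basis 1 mol D); extent of reaction ξ = 0.5X.
At extent ξ: n_D = 1 − X; n_A = 0.5X.
Summing: n_T = 1 − 0.5X.
y_i = n_i/n_T, p_i = y_i·P. K = p_A / (p_D^2).
Equating to 0.0174 kPa^-1 and solving on 0 < X < 1: X = 0.802.
Then n_D = 0.198, n_T = 0.599, so y_D = 0.330.

y_D = 0.330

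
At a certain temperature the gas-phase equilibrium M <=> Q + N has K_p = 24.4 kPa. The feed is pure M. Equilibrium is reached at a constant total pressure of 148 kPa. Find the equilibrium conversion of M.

X = 0.376

Basis: 1 mol M initially; let X = conversion of M. Extent ξ = X.
Mole table: n_M = 1 − X; n_Q = X; n_N = X.
n_T = Σnᵢ = 1 + X.
Mole fractions y_i = n_i/n_T; K_p = p_Q p_N / (p_M) with p_i = y_i·P.
Substituting and setting equal to 24.4 kPa gives a polynomial in X; the root in (0,1) is X = 0.376.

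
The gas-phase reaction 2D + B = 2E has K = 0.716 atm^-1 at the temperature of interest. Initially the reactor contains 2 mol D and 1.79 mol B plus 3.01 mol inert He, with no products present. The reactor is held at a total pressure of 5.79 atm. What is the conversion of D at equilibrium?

Basis: 2 mol D initially; let X = conversion of D. Extent ξ = X.
Species balance: n_D = 2 − 2X; n_B = 1.79 − X; n_E = 2X; n_I = 3.01 (inert).
Total moles n_T = 6.8 − X.
Mole fractions y_i = n_i/n_T; K = p_E^2 / (p_D^2 p_B) with p_i = y_i·P.
Equating to 0.716 atm^-1 and solving on 0 < X < 1: X = 0.481.

X = 0.481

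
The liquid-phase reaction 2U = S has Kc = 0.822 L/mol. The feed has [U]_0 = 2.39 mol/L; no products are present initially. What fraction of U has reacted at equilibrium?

Let X = conversion of U; extent ξ = 2.39X/2 mol/L.
Concentrations: [U] = 2.39 − 2.39X; [S] = 1.2X.
Kc = [S] / ([U]^2).
This equals 0.822 at X = 0.607 (the root in 0 < X < 1).

X = 0.607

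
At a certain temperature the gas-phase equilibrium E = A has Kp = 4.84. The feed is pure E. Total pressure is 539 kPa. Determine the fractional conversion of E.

Basis: 1 mol E initially; let X = conversion of E. Extent ξ = X.
Moles: n_E = 1 − X; n_A = X.
Total moles n_T = 1 (Δν = 0, constant).
With p_i = (n_i/n_T)P, Kp = p_A / (p_E).
This yields a degree-1 equation in X; solving on (0,1), X = 0.829.

X = 0.829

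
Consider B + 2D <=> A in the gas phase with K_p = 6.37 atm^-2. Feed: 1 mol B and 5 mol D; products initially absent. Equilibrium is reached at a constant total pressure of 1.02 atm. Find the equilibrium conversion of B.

X = 0.798

Basis: 1 mol B initially; let X = conversion of B. Extent ξ = X.
Mole table: n_B = 1 − X; n_D = 5 − 2X; n_A = X.
Summing: n_T = 6 − 2X.
With p_i = (n_i/n_T)P, K_p = p_A / (p_B p_D^2).
This yields a degree-3 equation in X; solving on (0,1), X = 0.798.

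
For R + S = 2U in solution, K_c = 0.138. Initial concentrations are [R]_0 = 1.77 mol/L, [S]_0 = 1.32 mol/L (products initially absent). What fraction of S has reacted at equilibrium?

X = 0.181

Let X = conversion of S; extent ξ = 1.32·X mol/L.
Concentrations: [R] = 1.77 − 1.32X; [S] = 1.32 − 1.32X; [U] = 2.64X.
K_c = [U]^2 / ([R] [S]).
Setting equal to 0.138 and solving for X on (0,1) gives X = 0.181.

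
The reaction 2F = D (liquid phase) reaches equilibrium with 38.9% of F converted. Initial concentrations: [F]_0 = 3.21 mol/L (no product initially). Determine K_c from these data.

K_c = 0.162 L/mol

Let X = conversion of F.
Concentrations: [F] = 3.21 − 3.21X; [D] = 1.6X.
At X = 0.389: [F] = 1.96, [D] = 0.624.
K_c = [D] / ([F]^2) = 0.162 L/mol.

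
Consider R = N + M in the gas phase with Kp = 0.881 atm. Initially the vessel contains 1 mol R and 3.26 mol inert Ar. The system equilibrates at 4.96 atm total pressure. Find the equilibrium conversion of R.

Let X = conversion of R (basis 1 mol R); extent of reaction ξ = X.
Mole table: n_R = 1 − X; n_N = X; n_M = X; n_I = 3.26 (inert).
n_T = Σnᵢ = 4.26 + X.
Mole fractions y_i = n_i/n_T; Kp = p_N p_M / (p_R) with p_i = y_i·P.
Substituting and setting equal to 0.881 atm gives a polynomial in X; the root in (0,1) is X = 0.593.

X = 0.593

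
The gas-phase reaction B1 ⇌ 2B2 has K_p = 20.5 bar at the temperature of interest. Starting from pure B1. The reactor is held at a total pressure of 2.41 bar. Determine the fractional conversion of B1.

Let X = conversion of B1 (basis 1 mol B1); extent of reaction ξ = X.
Mole table: n_B1 = 1 − X; n_B2 = 2X.
n_T = Σnᵢ = 1 + X.
y_i = n_i/n_T, p_i = y_i·P. K_p = p_B2^2 / (p_B1).
Equating to 20.5 bar and solving on 0 < X < 1: X = 0.825.

X = 0.825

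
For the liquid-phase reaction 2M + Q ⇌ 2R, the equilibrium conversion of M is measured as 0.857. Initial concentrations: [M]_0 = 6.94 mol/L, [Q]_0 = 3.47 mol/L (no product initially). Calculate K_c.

K_c = 72.4 L/mol

Let X = conversion of M.
Concentrations: [M] = 6.94 − 6.94X; [Q] = 3.47 − 3.47X; [R] = 6.94X.
At X = 0.857: [M] = 0.992, [Q] = 0.496, [R] = 5.95.
K_c = [R]^2 / ([M]^2 [Q]) = 72.4 L/mol.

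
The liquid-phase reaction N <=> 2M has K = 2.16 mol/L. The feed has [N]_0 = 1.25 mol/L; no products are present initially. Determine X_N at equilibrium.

Let X = conversion of N; extent ξ = 1.25·X mol/L.
Concentrations: [N] = 1.25 − 1.25X; [M] = 2.5X.
K = [M]^2 / ([N]).
This equals 2.16 at X = 0.476 (the root in 0 < X < 1).

X = 0.476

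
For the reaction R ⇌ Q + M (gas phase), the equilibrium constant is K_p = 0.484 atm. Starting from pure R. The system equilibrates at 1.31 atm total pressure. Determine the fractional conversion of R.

X = 0.519

Take 1 mol R as basis and let X be its fractional conversion, so ξ = X.
Mole table: n_R = 1 − X; n_Q = X; n_M = X.
Summing: n_T = 1 + X.
y_i = n_i/n_T, p_i = y_i·P. K_p = p_Q p_M / (p_R).
Substituting and setting equal to 0.484 atm gives a polynomial in X; the root in (0,1) is X = 0.519.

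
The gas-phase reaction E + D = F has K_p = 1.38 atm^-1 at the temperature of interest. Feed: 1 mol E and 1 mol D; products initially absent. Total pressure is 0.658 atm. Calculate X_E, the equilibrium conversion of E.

Basis: 1 mol E initially; let X = conversion of E. Extent ξ = X.
Moles: n_E = 1 − X; n_D = 1 − X; n_F = X.
Summing: n_T = 2 − X.
With p_i = (n_i/n_T)P, K_p = p_F / (p_E p_D).
This yields a degree-2 equation in X; solving on (0,1), X = 0.276.

X = 0.276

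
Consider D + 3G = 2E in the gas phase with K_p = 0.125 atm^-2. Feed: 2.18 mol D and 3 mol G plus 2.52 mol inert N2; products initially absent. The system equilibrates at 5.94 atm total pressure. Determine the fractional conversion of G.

Basis: 3 mol G initially; let X = conversion of G. Extent ξ = X.
At extent ξ: n_D = 2.18 − X; n_G = 3 − 3X; n_E = 2X; n_I = 2.52 (inert).
n_T = Σnᵢ = 7.7 − 2X.
With p_i = (n_i/n_T)P, K_p = p_E^2 / (p_D p_G^3).
Substituting and setting equal to 0.125 atm^-2 gives a polynomial in X; the root in (0,1) is X = 0.441.

X = 0.441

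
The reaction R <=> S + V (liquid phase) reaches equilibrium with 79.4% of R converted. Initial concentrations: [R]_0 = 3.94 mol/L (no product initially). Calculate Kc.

Kc = 12.1 mol/L

Let X = conversion of R.
Concentrations: [R] = 3.94 − 3.94X; [S] = 3.94X; [V] = 3.94X.
At X = 0.794: [R] = 0.812, [S] = 3.13, [V] = 3.13.
Kc = [S] [V] / ([R]) = 12.1 mol/L.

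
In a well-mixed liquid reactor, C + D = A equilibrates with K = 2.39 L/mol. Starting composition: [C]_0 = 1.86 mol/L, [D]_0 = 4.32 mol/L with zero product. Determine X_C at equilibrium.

Let X = conversion of C; extent ξ = 1.86·X mol/L.
Concentrations: [C] = 1.86 − 1.86X; [D] = 4.32 − 1.86X; [A] = 1.86X.
K = [A] / ([C] [D]).
This equals 2.39 at X = 0.866 (the root in 0 < X < 1).

X = 0.866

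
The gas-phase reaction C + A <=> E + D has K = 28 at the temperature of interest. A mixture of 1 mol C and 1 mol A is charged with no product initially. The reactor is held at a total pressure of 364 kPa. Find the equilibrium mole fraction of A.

Take 1 mol C as basis and let X be its fractional conversion, so ξ = X.
Species balance: n_C = 1 − X; n_A = 1 − X; n_E = X; n_D = X.
Total moles n_T = 2 (Δν = 0, constant).
y_i = n_i/n_T, p_i = y_i·P. K = p_E p_D / (p_C p_A).
Equating to 28 and solving on 0 < X < 1: X = 0.841.
Then n_A = 0.159, n_T = 2, so y_A = 0.079.

y_A = 0.079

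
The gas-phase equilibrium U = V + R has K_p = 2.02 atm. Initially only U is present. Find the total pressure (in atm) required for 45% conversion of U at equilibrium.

P = 7.96 atm

Take 1 mol U as basis and let X be its fractional conversion, so ξ = X.
Mole table: n_U = 1 − X; n_V = X; n_R = X.
Summing: n_T = 1 + X.
K_p = p_V p_R / (p_U) with p_i = (n_i/n_T)·P.
At X = 0.45: the mole-fraction product g(X) = Π y_i^ν_i = 0.2539. Since K_p = g(X)·P^{1}, P = (K_p/g)^(1/1) = (2.02/0.2539)^(1/1) = 7.96 atm.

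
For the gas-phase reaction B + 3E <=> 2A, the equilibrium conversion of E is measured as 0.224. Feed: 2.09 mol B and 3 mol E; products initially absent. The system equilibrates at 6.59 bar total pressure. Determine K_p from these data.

K_p = 0.00423 bar^-2

Let X = conversion of E (basis 3 mol E); extent of reaction ξ = X.
Species balance: n_B = 2.09 − X; n_E = 3 − 3X; n_A = 2X.
Summing: n_T = 5.09 − 2X.
At X = 0.224: n_B = 1.87, n_E = 2.33, n_A = 0.448, n_T = 4.64.
p_i = (n_i/n_T)·P. K_p = p_A^2 / (p_B p_E^3) = 0.00423 bar^-2.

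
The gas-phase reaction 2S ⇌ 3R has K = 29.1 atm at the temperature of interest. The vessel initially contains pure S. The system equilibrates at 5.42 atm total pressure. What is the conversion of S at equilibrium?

X = 0.644

Take 1 mol S as basis and let X be its fractional conversion, so ξ = 0.5X.
At extent ξ: n_S = 1 − X; n_R = 1.5X.
Total moles n_T = 1 + 0.5X.
Mole fractions y_i = n_i/n_T; K = p_R^3 / (p_S^2) with p_i = y_i·P.
Setting this equal to 29.1 atm and taking the physical root (0 < X < 1) gives X = 0.644.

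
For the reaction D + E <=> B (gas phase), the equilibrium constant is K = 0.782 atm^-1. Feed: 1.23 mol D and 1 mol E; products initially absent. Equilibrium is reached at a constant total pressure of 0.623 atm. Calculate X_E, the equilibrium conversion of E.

Take 1 mol E as basis and let X be its fractional conversion, so ξ = X.
Mole table: n_D = 1.23 − X; n_E = 1 − X; n_B = X.
n_T = Σnᵢ = 2.23 − X.
With p_i = (n_i/n_T)P, K = p_B / (p_D p_E).
Equating to 0.782 atm^-1 and solving on 0 < X < 1: X = 0.198.

X = 0.198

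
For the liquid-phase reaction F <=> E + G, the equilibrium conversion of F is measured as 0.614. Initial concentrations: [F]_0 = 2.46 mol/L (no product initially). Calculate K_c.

K_c = 2.4 mol/L

Let X = conversion of F.
Concentrations: [F] = 2.46 − 2.46X; [E] = 2.46X; [G] = 2.46X.
At X = 0.614: [F] = 0.95, [E] = 1.51, [G] = 1.51.
K_c = [E] [G] / ([F]) = 2.4 mol/L.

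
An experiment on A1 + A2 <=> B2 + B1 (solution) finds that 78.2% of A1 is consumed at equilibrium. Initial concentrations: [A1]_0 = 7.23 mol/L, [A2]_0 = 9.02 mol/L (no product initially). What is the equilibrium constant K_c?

Let X = conversion of A1.
Concentrations: [A1] = 7.23 − 7.23X; [A2] = 9.02 − 7.23X; [B2] = 7.23X; [B1] = 7.23X.
At X = 0.782: [A1] = 1.58, [A2] = 3.37, [B2] = 5.65, [B1] = 5.65.
K_c = [B2] [B1] / ([A1] [A2]) = 6.03.

K_c = 6.03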